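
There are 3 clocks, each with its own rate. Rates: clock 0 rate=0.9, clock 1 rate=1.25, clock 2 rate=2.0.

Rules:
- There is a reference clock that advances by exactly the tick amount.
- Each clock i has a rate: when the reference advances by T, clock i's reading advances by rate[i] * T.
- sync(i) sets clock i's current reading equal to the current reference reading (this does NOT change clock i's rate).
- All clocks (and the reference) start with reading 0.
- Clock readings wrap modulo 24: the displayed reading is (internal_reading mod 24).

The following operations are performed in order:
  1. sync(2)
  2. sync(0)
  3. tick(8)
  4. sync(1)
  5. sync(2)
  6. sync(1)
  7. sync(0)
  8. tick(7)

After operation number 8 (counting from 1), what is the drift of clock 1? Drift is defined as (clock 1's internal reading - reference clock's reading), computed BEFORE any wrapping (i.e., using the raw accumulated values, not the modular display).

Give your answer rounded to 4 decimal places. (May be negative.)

After op 1 sync(2): ref=0.0000 raw=[0.0000 0.0000 0.0000]
After op 2 sync(0): ref=0.0000 raw=[0.0000 0.0000 0.0000]
After op 3 tick(8): ref=8.0000 raw=[7.2000 10.0000 16.0000]
After op 4 sync(1): ref=8.0000 raw=[7.2000 8.0000 16.0000]
After op 5 sync(2): ref=8.0000 raw=[7.2000 8.0000 8.0000]
After op 6 sync(1): ref=8.0000 raw=[7.2000 8.0000 8.0000]
After op 7 sync(0): ref=8.0000 raw=[8.0000 8.0000 8.0000]
After op 8 tick(7): ref=15.0000 raw=[14.3000 16.7500 22.0000]
Drift of clock 1 after op 8: 16.7500 - 15.0000 = 1.7500

Answer: 1.7500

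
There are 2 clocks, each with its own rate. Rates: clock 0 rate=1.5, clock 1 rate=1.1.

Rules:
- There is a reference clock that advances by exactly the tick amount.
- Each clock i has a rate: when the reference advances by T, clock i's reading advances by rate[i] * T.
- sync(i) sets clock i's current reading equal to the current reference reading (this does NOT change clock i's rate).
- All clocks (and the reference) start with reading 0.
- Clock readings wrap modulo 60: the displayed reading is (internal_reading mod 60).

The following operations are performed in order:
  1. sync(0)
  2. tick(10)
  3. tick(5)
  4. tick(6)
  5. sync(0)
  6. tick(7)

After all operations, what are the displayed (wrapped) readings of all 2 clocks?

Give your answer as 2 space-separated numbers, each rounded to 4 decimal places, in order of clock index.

After op 1 sync(0): ref=0.0000 raw=[0.0000 0.0000]
After op 2 tick(10): ref=10.0000 raw=[15.0000 11.0000]
After op 3 tick(5): ref=15.0000 raw=[22.5000 16.5000]
After op 4 tick(6): ref=21.0000 raw=[31.5000 23.1000]
After op 5 sync(0): ref=21.0000 raw=[21.0000 23.1000]
After op 6 tick(7): ref=28.0000 raw=[31.5000 30.8000]
Wrap final raw readings (mod 60): 31.5000 mod 60 = 31.5000; 30.8000 mod 60 = 30.8000

Answer: 31.5000 30.8000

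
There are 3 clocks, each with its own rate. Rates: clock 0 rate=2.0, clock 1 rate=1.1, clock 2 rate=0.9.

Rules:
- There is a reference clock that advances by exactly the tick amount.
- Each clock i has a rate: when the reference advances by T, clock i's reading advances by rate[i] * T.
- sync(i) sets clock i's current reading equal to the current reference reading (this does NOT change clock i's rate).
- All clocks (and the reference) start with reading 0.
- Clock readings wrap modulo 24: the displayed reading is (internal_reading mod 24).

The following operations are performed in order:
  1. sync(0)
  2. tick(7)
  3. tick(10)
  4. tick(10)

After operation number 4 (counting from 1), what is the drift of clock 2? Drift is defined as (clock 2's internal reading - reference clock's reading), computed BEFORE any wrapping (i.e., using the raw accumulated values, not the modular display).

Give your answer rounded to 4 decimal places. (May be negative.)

Answer: -2.7000

Derivation:
After op 1 sync(0): ref=0.0000 raw=[0.0000 0.0000 0.0000]
After op 2 tick(7): ref=7.0000 raw=[14.0000 7.7000 6.3000]
After op 3 tick(10): ref=17.0000 raw=[34.0000 18.7000 15.3000]
After op 4 tick(10): ref=27.0000 raw=[54.0000 29.7000 24.3000]
Drift of clock 2 after op 4: 24.3000 - 27.0000 = -2.7000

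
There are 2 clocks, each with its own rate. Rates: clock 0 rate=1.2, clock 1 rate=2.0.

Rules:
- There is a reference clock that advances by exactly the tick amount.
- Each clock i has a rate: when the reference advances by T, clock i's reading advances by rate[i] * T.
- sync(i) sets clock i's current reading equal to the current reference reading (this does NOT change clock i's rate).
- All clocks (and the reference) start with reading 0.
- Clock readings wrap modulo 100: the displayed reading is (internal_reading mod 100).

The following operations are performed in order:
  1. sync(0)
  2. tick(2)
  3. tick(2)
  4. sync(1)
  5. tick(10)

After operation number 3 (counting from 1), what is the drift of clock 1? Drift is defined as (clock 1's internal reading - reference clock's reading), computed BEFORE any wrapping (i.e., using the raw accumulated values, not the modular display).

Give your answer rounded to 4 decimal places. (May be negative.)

Answer: 4.0000

Derivation:
After op 1 sync(0): ref=0.0000 raw=[0.0000 0.0000]
After op 2 tick(2): ref=2.0000 raw=[2.4000 4.0000]
After op 3 tick(2): ref=4.0000 raw=[4.8000 8.0000]
Drift of clock 1 after op 3: 8.0000 - 4.0000 = 4.0000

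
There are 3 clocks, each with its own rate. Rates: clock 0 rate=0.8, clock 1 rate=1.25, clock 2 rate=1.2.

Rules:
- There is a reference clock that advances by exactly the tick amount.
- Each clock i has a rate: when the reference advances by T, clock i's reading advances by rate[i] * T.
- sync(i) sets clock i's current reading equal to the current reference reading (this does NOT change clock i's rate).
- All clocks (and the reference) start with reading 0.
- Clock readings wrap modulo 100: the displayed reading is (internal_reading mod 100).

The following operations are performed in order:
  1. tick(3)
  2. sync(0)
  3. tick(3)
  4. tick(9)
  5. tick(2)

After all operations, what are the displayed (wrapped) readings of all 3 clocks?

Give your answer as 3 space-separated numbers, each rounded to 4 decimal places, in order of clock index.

After op 1 tick(3): ref=3.0000 raw=[2.4000 3.7500 3.6000]
After op 2 sync(0): ref=3.0000 raw=[3.0000 3.7500 3.6000]
After op 3 tick(3): ref=6.0000 raw=[5.4000 7.5000 7.2000]
After op 4 tick(9): ref=15.0000 raw=[12.6000 18.7500 18.0000]
After op 5 tick(2): ref=17.0000 raw=[14.2000 21.2500 20.4000]
Wrap final raw readings (mod 100): 14.2000 mod 100 = 14.2000; 21.2500 mod 100 = 21.2500; 20.4000 mod 100 = 20.4000

Answer: 14.2000 21.2500 20.4000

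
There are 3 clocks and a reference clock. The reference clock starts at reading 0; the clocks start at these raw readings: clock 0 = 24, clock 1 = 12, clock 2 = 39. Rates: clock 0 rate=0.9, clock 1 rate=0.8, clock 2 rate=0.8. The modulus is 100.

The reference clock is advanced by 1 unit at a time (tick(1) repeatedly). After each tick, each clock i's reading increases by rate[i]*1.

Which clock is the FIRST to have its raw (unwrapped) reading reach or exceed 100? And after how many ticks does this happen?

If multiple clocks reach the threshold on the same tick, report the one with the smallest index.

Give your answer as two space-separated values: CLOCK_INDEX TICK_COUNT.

Answer: 2 77

Derivation:
clock 0: start=24, rate=0.9, needs 100-24 = 76; ticks = ceil(76/0.9) = ceil(84.4444) = 85; reading at tick 85 = 24 + 0.9*85 = 100.5000
clock 1: start=12, rate=0.8, needs 100-12 = 88; ticks = ceil(88/0.8) = ceil(110.0000) = 110; reading at tick 110 = 12 + 0.8*110 = 100.0000
clock 2: start=39, rate=0.8, needs 100-39 = 61; ticks = ceil(61/0.8) = ceil(76.2500) = 77; reading at tick 77 = 39 + 0.8*77 = 100.6000
Minimum tick count = 77; winners = [2]; smallest index = 2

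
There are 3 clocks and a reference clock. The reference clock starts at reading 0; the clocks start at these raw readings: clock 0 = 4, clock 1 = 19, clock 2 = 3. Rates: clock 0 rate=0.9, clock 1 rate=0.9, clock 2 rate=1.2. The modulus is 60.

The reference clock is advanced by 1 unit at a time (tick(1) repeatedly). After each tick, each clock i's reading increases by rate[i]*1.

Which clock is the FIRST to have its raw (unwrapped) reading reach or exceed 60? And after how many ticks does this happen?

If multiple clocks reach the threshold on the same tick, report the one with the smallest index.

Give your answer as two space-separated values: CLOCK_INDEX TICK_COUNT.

clock 0: start=4, rate=0.9, needs 60-4 = 56; ticks = ceil(56/0.9) = ceil(62.2222) = 63; reading at tick 63 = 4 + 0.9*63 = 60.7000
clock 1: start=19, rate=0.9, needs 60-19 = 41; ticks = ceil(41/0.9) = ceil(45.5556) = 46; reading at tick 46 = 19 + 0.9*46 = 60.4000
clock 2: start=3, rate=1.2, needs 60-3 = 57; ticks = ceil(57/1.2) = ceil(47.5000) = 48; reading at tick 48 = 3 + 1.2*48 = 60.6000
Minimum tick count = 46; winners = [1]; smallest index = 1

Answer: 1 46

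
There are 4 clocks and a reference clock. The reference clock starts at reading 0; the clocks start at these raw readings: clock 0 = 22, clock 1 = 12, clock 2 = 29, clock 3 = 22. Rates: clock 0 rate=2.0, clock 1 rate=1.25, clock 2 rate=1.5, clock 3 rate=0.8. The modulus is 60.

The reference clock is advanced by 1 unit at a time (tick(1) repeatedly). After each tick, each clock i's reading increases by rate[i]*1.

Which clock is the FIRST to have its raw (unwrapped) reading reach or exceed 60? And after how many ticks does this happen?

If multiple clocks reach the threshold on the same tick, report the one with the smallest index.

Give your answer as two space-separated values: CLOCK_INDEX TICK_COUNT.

Answer: 0 19

Derivation:
clock 0: start=22, rate=2.0, needs 60-22 = 38; ticks = ceil(38/2.0) = ceil(19.0000) = 19; reading at tick 19 = 22 + 2.0*19 = 60.0000
clock 1: start=12, rate=1.25, needs 60-12 = 48; ticks = ceil(48/1.25) = ceil(38.4000) = 39; reading at tick 39 = 12 + 1.25*39 = 60.7500
clock 2: start=29, rate=1.5, needs 60-29 = 31; ticks = ceil(31/1.5) = ceil(20.6667) = 21; reading at tick 21 = 29 + 1.5*21 = 60.5000
clock 3: start=22, rate=0.8, needs 60-22 = 38; ticks = ceil(38/0.8) = ceil(47.5000) = 48; reading at tick 48 = 22 + 0.8*48 = 60.4000
Minimum tick count = 19; winners = [0]; smallest index = 0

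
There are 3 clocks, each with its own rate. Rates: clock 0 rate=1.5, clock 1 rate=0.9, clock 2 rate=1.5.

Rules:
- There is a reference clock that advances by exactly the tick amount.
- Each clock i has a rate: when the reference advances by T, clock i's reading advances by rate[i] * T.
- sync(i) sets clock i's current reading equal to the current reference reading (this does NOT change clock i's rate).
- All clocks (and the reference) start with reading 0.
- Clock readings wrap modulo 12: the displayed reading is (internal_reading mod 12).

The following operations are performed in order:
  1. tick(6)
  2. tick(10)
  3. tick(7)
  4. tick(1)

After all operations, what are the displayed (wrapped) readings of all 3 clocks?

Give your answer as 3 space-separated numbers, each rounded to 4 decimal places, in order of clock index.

After op 1 tick(6): ref=6.0000 raw=[9.0000 5.4000 9.0000]
After op 2 tick(10): ref=16.0000 raw=[24.0000 14.4000 24.0000]
After op 3 tick(7): ref=23.0000 raw=[34.5000 20.7000 34.5000]
After op 4 tick(1): ref=24.0000 raw=[36.0000 21.6000 36.0000]
Wrap final raw readings (mod 12): 36.0000 mod 12 = 0.0000; 21.6000 mod 12 = 9.6000; 36.0000 mod 12 = 0.0000

Answer: 0.0000 9.6000 0.0000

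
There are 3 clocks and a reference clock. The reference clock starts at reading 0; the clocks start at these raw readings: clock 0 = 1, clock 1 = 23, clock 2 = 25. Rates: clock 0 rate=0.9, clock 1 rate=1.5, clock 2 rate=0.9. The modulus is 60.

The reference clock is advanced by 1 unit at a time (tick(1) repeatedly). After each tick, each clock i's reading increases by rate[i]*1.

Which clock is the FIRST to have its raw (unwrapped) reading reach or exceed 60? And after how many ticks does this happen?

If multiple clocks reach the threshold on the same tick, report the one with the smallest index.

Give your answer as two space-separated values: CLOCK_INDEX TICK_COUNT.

Answer: 1 25

Derivation:
clock 0: start=1, rate=0.9, needs 60-1 = 59; ticks = ceil(59/0.9) = ceil(65.5556) = 66; reading at tick 66 = 1 + 0.9*66 = 60.4000
clock 1: start=23, rate=1.5, needs 60-23 = 37; ticks = ceil(37/1.5) = ceil(24.6667) = 25; reading at tick 25 = 23 + 1.5*25 = 60.5000
clock 2: start=25, rate=0.9, needs 60-25 = 35; ticks = ceil(35/0.9) = ceil(38.8889) = 39; reading at tick 39 = 25 + 0.9*39 = 60.1000
Minimum tick count = 25; winners = [1]; smallest index = 1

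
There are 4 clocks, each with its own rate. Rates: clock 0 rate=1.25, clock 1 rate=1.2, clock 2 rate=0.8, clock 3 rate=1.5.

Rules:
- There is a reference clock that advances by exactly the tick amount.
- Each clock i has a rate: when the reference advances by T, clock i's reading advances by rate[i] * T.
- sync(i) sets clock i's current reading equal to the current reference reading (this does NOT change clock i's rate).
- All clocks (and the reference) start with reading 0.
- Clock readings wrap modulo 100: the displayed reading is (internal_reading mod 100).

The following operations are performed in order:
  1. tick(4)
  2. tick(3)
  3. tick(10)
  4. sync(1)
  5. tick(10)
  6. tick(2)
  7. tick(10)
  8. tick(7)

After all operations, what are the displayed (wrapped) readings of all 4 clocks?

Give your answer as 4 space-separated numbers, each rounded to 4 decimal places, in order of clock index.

Answer: 57.5000 51.8000 36.8000 69.0000

Derivation:
After op 1 tick(4): ref=4.0000 raw=[5.0000 4.8000 3.2000 6.0000]
After op 2 tick(3): ref=7.0000 raw=[8.7500 8.4000 5.6000 10.5000]
After op 3 tick(10): ref=17.0000 raw=[21.2500 20.4000 13.6000 25.5000]
After op 4 sync(1): ref=17.0000 raw=[21.2500 17.0000 13.6000 25.5000]
After op 5 tick(10): ref=27.0000 raw=[33.7500 29.0000 21.6000 40.5000]
After op 6 tick(2): ref=29.0000 raw=[36.2500 31.4000 23.2000 43.5000]
After op 7 tick(10): ref=39.0000 raw=[48.7500 43.4000 31.2000 58.5000]
After op 8 tick(7): ref=46.0000 raw=[57.5000 51.8000 36.8000 69.0000]
Wrap final raw readings (mod 100): 57.5000 mod 100 = 57.5000; 51.8000 mod 100 = 51.8000; 36.8000 mod 100 = 36.8000; 69.0000 mod 100 = 69.0000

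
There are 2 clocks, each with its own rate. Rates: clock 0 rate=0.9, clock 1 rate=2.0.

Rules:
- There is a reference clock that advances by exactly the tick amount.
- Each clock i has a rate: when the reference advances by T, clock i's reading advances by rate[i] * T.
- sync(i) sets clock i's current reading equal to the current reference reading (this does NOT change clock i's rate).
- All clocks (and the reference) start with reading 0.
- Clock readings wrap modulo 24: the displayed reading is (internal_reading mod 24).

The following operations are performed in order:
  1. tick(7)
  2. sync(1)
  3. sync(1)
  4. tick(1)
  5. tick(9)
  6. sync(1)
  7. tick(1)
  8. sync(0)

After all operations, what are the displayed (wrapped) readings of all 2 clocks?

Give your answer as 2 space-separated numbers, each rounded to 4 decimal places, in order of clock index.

Answer: 18.0000 19.0000

Derivation:
After op 1 tick(7): ref=7.0000 raw=[6.3000 14.0000]
After op 2 sync(1): ref=7.0000 raw=[6.3000 7.0000]
After op 3 sync(1): ref=7.0000 raw=[6.3000 7.0000]
After op 4 tick(1): ref=8.0000 raw=[7.2000 9.0000]
After op 5 tick(9): ref=17.0000 raw=[15.3000 27.0000]
After op 6 sync(1): ref=17.0000 raw=[15.3000 17.0000]
After op 7 tick(1): ref=18.0000 raw=[16.2000 19.0000]
After op 8 sync(0): ref=18.0000 raw=[18.0000 19.0000]
Wrap final raw readings (mod 24): 18.0000 mod 24 = 18.0000; 19.0000 mod 24 = 19.0000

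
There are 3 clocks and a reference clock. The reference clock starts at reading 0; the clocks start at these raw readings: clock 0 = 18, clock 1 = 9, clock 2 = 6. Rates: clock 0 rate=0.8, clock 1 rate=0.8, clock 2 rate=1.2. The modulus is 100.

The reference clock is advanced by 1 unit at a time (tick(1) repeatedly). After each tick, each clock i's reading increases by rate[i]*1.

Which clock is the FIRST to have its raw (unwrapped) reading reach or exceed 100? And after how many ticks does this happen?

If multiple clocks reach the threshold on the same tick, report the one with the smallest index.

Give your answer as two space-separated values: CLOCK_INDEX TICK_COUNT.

Answer: 2 79

Derivation:
clock 0: start=18, rate=0.8, needs 100-18 = 82; ticks = ceil(82/0.8) = ceil(102.5000) = 103; reading at tick 103 = 18 + 0.8*103 = 100.4000
clock 1: start=9, rate=0.8, needs 100-9 = 91; ticks = ceil(91/0.8) = ceil(113.7500) = 114; reading at tick 114 = 9 + 0.8*114 = 100.2000
clock 2: start=6, rate=1.2, needs 100-6 = 94; ticks = ceil(94/1.2) = ceil(78.3333) = 79; reading at tick 79 = 6 + 1.2*79 = 100.8000
Minimum tick count = 79; winners = [2]; smallest index = 2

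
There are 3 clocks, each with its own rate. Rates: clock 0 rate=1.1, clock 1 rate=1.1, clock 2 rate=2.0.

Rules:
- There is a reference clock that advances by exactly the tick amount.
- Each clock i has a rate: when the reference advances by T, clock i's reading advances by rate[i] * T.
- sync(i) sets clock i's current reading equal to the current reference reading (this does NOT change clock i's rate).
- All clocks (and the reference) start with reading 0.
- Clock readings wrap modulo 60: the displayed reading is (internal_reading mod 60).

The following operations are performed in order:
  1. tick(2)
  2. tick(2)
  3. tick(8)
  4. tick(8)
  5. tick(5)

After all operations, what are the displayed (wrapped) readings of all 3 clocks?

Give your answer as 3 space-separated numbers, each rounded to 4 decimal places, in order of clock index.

Answer: 27.5000 27.5000 50.0000

Derivation:
After op 1 tick(2): ref=2.0000 raw=[2.2000 2.2000 4.0000]
After op 2 tick(2): ref=4.0000 raw=[4.4000 4.4000 8.0000]
After op 3 tick(8): ref=12.0000 raw=[13.2000 13.2000 24.0000]
After op 4 tick(8): ref=20.0000 raw=[22.0000 22.0000 40.0000]
After op 5 tick(5): ref=25.0000 raw=[27.5000 27.5000 50.0000]
Wrap final raw readings (mod 60): 27.5000 mod 60 = 27.5000; 27.5000 mod 60 = 27.5000; 50.0000 mod 60 = 50.0000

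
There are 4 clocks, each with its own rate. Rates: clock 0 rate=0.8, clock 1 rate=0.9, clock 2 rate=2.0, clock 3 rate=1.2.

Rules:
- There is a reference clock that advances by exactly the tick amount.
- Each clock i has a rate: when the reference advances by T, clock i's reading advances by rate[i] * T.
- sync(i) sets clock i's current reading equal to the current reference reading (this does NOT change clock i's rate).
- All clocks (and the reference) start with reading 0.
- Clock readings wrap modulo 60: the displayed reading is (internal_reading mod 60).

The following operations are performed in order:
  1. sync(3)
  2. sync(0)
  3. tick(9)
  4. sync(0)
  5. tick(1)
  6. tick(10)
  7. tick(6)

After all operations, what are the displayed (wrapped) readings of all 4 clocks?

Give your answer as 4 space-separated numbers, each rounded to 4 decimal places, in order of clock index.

Answer: 22.6000 23.4000 52.0000 31.2000

Derivation:
After op 1 sync(3): ref=0.0000 raw=[0.0000 0.0000 0.0000 0.0000]
After op 2 sync(0): ref=0.0000 raw=[0.0000 0.0000 0.0000 0.0000]
After op 3 tick(9): ref=9.0000 raw=[7.2000 8.1000 18.0000 10.8000]
After op 4 sync(0): ref=9.0000 raw=[9.0000 8.1000 18.0000 10.8000]
After op 5 tick(1): ref=10.0000 raw=[9.8000 9.0000 20.0000 12.0000]
After op 6 tick(10): ref=20.0000 raw=[17.8000 18.0000 40.0000 24.0000]
After op 7 tick(6): ref=26.0000 raw=[22.6000 23.4000 52.0000 31.2000]
Wrap final raw readings (mod 60): 22.6000 mod 60 = 22.6000; 23.4000 mod 60 = 23.4000; 52.0000 mod 60 = 52.0000; 31.2000 mod 60 = 31.2000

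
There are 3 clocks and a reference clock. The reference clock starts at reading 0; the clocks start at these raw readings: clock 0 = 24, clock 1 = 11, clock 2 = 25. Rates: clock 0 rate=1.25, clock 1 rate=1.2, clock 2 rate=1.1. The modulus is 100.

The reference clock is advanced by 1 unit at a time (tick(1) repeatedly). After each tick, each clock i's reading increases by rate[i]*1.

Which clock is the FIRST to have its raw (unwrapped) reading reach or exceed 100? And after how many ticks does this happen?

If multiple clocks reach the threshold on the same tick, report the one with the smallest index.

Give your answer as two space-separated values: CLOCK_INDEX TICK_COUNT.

Answer: 0 61

Derivation:
clock 0: start=24, rate=1.25, needs 100-24 = 76; ticks = ceil(76/1.25) = ceil(60.8000) = 61; reading at tick 61 = 24 + 1.25*61 = 100.2500
clock 1: start=11, rate=1.2, needs 100-11 = 89; ticks = ceil(89/1.2) = ceil(74.1667) = 75; reading at tick 75 = 11 + 1.2*75 = 101.0000
clock 2: start=25, rate=1.1, needs 100-25 = 75; ticks = ceil(75/1.1) = ceil(68.1818) = 69; reading at tick 69 = 25 + 1.1*69 = 100.9000
Minimum tick count = 61; winners = [0]; smallest index = 0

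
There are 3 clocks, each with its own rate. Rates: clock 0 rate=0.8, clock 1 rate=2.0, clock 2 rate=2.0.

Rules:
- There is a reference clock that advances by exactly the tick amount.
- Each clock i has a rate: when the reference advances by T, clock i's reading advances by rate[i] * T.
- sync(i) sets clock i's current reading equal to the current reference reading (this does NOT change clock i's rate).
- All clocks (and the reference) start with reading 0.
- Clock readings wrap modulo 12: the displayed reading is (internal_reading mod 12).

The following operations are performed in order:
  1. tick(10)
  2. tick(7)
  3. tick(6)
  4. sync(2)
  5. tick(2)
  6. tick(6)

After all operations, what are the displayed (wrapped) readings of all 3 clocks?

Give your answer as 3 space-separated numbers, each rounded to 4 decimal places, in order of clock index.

Answer: 0.8000 2.0000 3.0000

Derivation:
After op 1 tick(10): ref=10.0000 raw=[8.0000 20.0000 20.0000]
After op 2 tick(7): ref=17.0000 raw=[13.6000 34.0000 34.0000]
After op 3 tick(6): ref=23.0000 raw=[18.4000 46.0000 46.0000]
After op 4 sync(2): ref=23.0000 raw=[18.4000 46.0000 23.0000]
After op 5 tick(2): ref=25.0000 raw=[20.0000 50.0000 27.0000]
After op 6 tick(6): ref=31.0000 raw=[24.8000 62.0000 39.0000]
Wrap final raw readings (mod 12): 24.8000 mod 12 = 0.8000; 62.0000 mod 12 = 2.0000; 39.0000 mod 12 = 3.0000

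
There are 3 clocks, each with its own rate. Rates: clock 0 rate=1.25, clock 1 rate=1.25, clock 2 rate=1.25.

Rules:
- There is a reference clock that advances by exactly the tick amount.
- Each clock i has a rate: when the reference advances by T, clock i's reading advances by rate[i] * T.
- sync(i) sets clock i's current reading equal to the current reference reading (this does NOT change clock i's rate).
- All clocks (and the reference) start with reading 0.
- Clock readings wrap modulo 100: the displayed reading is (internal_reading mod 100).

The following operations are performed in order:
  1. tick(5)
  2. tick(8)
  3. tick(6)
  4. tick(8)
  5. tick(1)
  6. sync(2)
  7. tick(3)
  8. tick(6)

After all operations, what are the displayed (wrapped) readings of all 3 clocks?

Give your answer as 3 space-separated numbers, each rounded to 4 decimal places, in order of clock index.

After op 1 tick(5): ref=5.0000 raw=[6.2500 6.2500 6.2500]
After op 2 tick(8): ref=13.0000 raw=[16.2500 16.2500 16.2500]
After op 3 tick(6): ref=19.0000 raw=[23.7500 23.7500 23.7500]
After op 4 tick(8): ref=27.0000 raw=[33.7500 33.7500 33.7500]
After op 5 tick(1): ref=28.0000 raw=[35.0000 35.0000 35.0000]
After op 6 sync(2): ref=28.0000 raw=[35.0000 35.0000 28.0000]
After op 7 tick(3): ref=31.0000 raw=[38.7500 38.7500 31.7500]
After op 8 tick(6): ref=37.0000 raw=[46.2500 46.2500 39.2500]
Wrap final raw readings (mod 100): 46.2500 mod 100 = 46.2500; 46.2500 mod 100 = 46.2500; 39.2500 mod 100 = 39.2500

Answer: 46.2500 46.2500 39.2500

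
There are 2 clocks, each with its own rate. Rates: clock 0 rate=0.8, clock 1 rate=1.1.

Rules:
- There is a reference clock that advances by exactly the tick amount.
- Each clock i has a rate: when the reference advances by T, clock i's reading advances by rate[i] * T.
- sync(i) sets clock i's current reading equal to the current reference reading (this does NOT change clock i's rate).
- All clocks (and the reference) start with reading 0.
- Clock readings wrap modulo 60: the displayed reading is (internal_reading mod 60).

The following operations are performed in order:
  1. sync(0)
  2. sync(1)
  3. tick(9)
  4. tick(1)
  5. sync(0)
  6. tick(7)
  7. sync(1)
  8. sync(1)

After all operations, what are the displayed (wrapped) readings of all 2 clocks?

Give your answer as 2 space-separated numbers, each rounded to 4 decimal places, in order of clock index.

After op 1 sync(0): ref=0.0000 raw=[0.0000 0.0000]
After op 2 sync(1): ref=0.0000 raw=[0.0000 0.0000]
After op 3 tick(9): ref=9.0000 raw=[7.2000 9.9000]
After op 4 tick(1): ref=10.0000 raw=[8.0000 11.0000]
After op 5 sync(0): ref=10.0000 raw=[10.0000 11.0000]
After op 6 tick(7): ref=17.0000 raw=[15.6000 18.7000]
After op 7 sync(1): ref=17.0000 raw=[15.6000 17.0000]
After op 8 sync(1): ref=17.0000 raw=[15.6000 17.0000]
Wrap final raw readings (mod 60): 15.6000 mod 60 = 15.6000; 17.0000 mod 60 = 17.0000

Answer: 15.6000 17.0000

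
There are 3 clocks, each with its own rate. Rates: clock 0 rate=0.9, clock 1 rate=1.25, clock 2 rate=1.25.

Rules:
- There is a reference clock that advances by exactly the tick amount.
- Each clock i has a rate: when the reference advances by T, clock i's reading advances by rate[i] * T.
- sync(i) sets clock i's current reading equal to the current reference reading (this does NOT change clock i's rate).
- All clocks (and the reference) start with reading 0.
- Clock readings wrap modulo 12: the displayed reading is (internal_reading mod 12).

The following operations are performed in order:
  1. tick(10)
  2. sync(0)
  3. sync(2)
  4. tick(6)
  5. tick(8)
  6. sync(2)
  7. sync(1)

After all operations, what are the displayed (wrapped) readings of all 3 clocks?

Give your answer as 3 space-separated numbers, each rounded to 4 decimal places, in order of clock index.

After op 1 tick(10): ref=10.0000 raw=[9.0000 12.5000 12.5000]
After op 2 sync(0): ref=10.0000 raw=[10.0000 12.5000 12.5000]
After op 3 sync(2): ref=10.0000 raw=[10.0000 12.5000 10.0000]
After op 4 tick(6): ref=16.0000 raw=[15.4000 20.0000 17.5000]
After op 5 tick(8): ref=24.0000 raw=[22.6000 30.0000 27.5000]
After op 6 sync(2): ref=24.0000 raw=[22.6000 30.0000 24.0000]
After op 7 sync(1): ref=24.0000 raw=[22.6000 24.0000 24.0000]
Wrap final raw readings (mod 12): 22.6000 mod 12 = 10.6000; 24.0000 mod 12 = 0.0000; 24.0000 mod 12 = 0.0000

Answer: 10.6000 0.0000 0.0000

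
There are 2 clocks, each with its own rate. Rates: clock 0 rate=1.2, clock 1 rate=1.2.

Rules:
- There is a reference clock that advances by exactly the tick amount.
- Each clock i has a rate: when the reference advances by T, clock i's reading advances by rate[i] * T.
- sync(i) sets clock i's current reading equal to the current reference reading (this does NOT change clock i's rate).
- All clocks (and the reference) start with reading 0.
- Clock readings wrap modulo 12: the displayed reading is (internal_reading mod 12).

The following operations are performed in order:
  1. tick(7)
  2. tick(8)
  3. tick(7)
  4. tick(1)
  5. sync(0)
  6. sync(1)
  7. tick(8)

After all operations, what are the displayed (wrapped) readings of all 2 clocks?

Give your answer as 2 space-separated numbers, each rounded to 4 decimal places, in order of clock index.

Answer: 8.6000 8.6000

Derivation:
After op 1 tick(7): ref=7.0000 raw=[8.4000 8.4000]
After op 2 tick(8): ref=15.0000 raw=[18.0000 18.0000]
After op 3 tick(7): ref=22.0000 raw=[26.4000 26.4000]
After op 4 tick(1): ref=23.0000 raw=[27.6000 27.6000]
After op 5 sync(0): ref=23.0000 raw=[23.0000 27.6000]
After op 6 sync(1): ref=23.0000 raw=[23.0000 23.0000]
After op 7 tick(8): ref=31.0000 raw=[32.6000 32.6000]
Wrap final raw readings (mod 12): 32.6000 mod 12 = 8.6000; 32.6000 mod 12 = 8.6000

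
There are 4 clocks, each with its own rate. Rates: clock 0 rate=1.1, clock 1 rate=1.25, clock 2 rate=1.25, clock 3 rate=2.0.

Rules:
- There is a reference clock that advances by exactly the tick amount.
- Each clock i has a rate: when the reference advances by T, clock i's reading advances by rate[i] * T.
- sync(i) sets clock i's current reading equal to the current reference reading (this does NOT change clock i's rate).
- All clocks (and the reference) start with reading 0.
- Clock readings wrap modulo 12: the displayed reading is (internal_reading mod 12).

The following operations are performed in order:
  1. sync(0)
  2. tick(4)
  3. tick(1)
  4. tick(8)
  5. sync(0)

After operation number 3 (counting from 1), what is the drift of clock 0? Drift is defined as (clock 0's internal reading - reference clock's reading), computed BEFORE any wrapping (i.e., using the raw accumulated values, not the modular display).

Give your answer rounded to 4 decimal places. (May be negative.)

After op 1 sync(0): ref=0.0000 raw=[0.0000 0.0000 0.0000 0.0000]
After op 2 tick(4): ref=4.0000 raw=[4.4000 5.0000 5.0000 8.0000]
After op 3 tick(1): ref=5.0000 raw=[5.5000 6.2500 6.2500 10.0000]
Drift of clock 0 after op 3: 5.5000 - 5.0000 = 0.5000

Answer: 0.5000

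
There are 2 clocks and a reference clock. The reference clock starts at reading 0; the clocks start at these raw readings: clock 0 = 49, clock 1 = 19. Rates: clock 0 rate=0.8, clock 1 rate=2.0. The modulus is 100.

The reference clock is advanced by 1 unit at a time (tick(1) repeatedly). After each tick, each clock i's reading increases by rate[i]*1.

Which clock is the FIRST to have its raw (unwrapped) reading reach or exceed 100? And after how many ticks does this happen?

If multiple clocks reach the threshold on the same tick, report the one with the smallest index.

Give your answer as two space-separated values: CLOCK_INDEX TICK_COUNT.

Answer: 1 41

Derivation:
clock 0: start=49, rate=0.8, needs 100-49 = 51; ticks = ceil(51/0.8) = ceil(63.7500) = 64; reading at tick 64 = 49 + 0.8*64 = 100.2000
clock 1: start=19, rate=2.0, needs 100-19 = 81; ticks = ceil(81/2.0) = ceil(40.5000) = 41; reading at tick 41 = 19 + 2.0*41 = 101.0000
Minimum tick count = 41; winners = [1]; smallest index = 1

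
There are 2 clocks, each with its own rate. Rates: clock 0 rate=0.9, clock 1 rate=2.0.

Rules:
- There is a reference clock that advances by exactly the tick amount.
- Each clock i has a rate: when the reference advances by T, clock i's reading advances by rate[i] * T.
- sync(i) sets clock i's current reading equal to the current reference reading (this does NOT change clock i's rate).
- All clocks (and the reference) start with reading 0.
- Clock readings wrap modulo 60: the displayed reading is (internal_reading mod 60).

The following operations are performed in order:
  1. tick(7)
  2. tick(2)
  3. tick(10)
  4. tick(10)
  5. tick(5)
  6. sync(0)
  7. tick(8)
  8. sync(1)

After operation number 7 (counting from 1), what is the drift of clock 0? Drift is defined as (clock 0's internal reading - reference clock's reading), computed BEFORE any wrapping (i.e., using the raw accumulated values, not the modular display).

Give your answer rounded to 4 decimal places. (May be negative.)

Answer: -0.8000

Derivation:
After op 1 tick(7): ref=7.0000 raw=[6.3000 14.0000]
After op 2 tick(2): ref=9.0000 raw=[8.1000 18.0000]
After op 3 tick(10): ref=19.0000 raw=[17.1000 38.0000]
After op 4 tick(10): ref=29.0000 raw=[26.1000 58.0000]
After op 5 tick(5): ref=34.0000 raw=[30.6000 68.0000]
After op 6 sync(0): ref=34.0000 raw=[34.0000 68.0000]
After op 7 tick(8): ref=42.0000 raw=[41.2000 84.0000]
Drift of clock 0 after op 7: 41.2000 - 42.0000 = -0.8000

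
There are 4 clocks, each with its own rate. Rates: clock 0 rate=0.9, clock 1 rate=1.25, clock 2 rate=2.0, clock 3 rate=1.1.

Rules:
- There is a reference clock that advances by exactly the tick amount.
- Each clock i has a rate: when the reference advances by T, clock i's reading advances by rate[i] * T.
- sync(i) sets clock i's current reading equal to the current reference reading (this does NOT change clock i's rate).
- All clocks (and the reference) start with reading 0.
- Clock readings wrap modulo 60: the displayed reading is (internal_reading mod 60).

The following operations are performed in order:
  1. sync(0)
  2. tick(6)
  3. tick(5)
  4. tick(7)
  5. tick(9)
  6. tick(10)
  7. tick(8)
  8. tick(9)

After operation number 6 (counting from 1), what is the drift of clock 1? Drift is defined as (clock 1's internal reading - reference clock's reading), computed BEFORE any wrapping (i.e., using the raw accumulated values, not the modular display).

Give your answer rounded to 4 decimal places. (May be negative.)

Answer: 9.2500

Derivation:
After op 1 sync(0): ref=0.0000 raw=[0.0000 0.0000 0.0000 0.0000]
After op 2 tick(6): ref=6.0000 raw=[5.4000 7.5000 12.0000 6.6000]
After op 3 tick(5): ref=11.0000 raw=[9.9000 13.7500 22.0000 12.1000]
After op 4 tick(7): ref=18.0000 raw=[16.2000 22.5000 36.0000 19.8000]
After op 5 tick(9): ref=27.0000 raw=[24.3000 33.7500 54.0000 29.7000]
After op 6 tick(10): ref=37.0000 raw=[33.3000 46.2500 74.0000 40.7000]
Drift of clock 1 after op 6: 46.2500 - 37.0000 = 9.2500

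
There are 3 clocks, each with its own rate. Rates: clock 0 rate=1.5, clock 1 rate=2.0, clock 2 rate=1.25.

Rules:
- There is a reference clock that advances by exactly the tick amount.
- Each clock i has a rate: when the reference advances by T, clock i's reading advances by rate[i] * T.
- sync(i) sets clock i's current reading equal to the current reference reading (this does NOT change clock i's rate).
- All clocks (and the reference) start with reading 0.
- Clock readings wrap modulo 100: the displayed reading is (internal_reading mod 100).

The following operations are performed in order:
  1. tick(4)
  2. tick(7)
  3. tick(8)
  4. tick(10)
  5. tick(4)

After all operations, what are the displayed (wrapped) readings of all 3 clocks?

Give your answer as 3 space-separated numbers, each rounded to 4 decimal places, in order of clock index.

Answer: 49.5000 66.0000 41.2500

Derivation:
After op 1 tick(4): ref=4.0000 raw=[6.0000 8.0000 5.0000]
After op 2 tick(7): ref=11.0000 raw=[16.5000 22.0000 13.7500]
After op 3 tick(8): ref=19.0000 raw=[28.5000 38.0000 23.7500]
After op 4 tick(10): ref=29.0000 raw=[43.5000 58.0000 36.2500]
After op 5 tick(4): ref=33.0000 raw=[49.5000 66.0000 41.2500]
Wrap final raw readings (mod 100): 49.5000 mod 100 = 49.5000; 66.0000 mod 100 = 66.0000; 41.2500 mod 100 = 41.2500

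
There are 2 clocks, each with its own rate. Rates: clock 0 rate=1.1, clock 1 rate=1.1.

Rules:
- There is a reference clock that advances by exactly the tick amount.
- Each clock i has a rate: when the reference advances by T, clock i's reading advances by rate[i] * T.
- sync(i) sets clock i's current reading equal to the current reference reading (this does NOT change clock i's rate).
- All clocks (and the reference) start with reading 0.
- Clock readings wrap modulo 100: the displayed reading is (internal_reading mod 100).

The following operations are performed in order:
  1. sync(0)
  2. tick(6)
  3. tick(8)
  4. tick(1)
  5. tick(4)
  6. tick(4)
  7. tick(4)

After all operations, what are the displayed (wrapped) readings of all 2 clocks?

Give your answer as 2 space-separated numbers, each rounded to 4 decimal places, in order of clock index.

Answer: 29.7000 29.7000

Derivation:
After op 1 sync(0): ref=0.0000 raw=[0.0000 0.0000]
After op 2 tick(6): ref=6.0000 raw=[6.6000 6.6000]
After op 3 tick(8): ref=14.0000 raw=[15.4000 15.4000]
After op 4 tick(1): ref=15.0000 raw=[16.5000 16.5000]
After op 5 tick(4): ref=19.0000 raw=[20.9000 20.9000]
After op 6 tick(4): ref=23.0000 raw=[25.3000 25.3000]
After op 7 tick(4): ref=27.0000 raw=[29.7000 29.7000]
Wrap final raw readings (mod 100): 29.7000 mod 100 = 29.7000; 29.7000 mod 100 = 29.7000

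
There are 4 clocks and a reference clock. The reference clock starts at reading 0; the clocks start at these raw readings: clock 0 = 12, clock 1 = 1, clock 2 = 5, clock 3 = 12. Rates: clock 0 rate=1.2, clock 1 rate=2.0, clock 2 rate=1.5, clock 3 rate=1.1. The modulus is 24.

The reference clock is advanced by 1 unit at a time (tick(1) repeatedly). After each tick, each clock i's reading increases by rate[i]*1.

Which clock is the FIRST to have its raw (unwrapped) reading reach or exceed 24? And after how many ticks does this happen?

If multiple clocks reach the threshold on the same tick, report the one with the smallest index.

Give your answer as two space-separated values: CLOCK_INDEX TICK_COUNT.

clock 0: start=12, rate=1.2, needs 24-12 = 12; ticks = ceil(12/1.2) = ceil(10.0000) = 10; reading at tick 10 = 12 + 1.2*10 = 24.0000
clock 1: start=1, rate=2.0, needs 24-1 = 23; ticks = ceil(23/2.0) = ceil(11.5000) = 12; reading at tick 12 = 1 + 2.0*12 = 25.0000
clock 2: start=5, rate=1.5, needs 24-5 = 19; ticks = ceil(19/1.5) = ceil(12.6667) = 13; reading at tick 13 = 5 + 1.5*13 = 24.5000
clock 3: start=12, rate=1.1, needs 24-12 = 12; ticks = ceil(12/1.1) = ceil(10.9091) = 11; reading at tick 11 = 12 + 1.1*11 = 24.1000
Minimum tick count = 10; winners = [0]; smallest index = 0

Answer: 0 10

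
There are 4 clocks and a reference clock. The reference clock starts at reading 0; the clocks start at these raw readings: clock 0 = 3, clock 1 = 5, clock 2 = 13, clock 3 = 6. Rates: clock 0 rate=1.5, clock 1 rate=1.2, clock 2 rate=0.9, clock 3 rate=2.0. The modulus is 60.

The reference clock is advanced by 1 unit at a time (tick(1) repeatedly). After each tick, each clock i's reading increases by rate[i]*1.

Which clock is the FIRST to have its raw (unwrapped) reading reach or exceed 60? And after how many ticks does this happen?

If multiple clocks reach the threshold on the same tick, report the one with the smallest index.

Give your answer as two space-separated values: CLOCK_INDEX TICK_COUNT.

Answer: 3 27

Derivation:
clock 0: start=3, rate=1.5, needs 60-3 = 57; ticks = ceil(57/1.5) = ceil(38.0000) = 38; reading at tick 38 = 3 + 1.5*38 = 60.0000
clock 1: start=5, rate=1.2, needs 60-5 = 55; ticks = ceil(55/1.2) = ceil(45.8333) = 46; reading at tick 46 = 5 + 1.2*46 = 60.2000
clock 2: start=13, rate=0.9, needs 60-13 = 47; ticks = ceil(47/0.9) = ceil(52.2222) = 53; reading at tick 53 = 13 + 0.9*53 = 60.7000
clock 3: start=6, rate=2.0, needs 60-6 = 54; ticks = ceil(54/2.0) = ceil(27.0000) = 27; reading at tick 27 = 6 + 2.0*27 = 60.0000
Minimum tick count = 27; winners = [3]; smallest index = 3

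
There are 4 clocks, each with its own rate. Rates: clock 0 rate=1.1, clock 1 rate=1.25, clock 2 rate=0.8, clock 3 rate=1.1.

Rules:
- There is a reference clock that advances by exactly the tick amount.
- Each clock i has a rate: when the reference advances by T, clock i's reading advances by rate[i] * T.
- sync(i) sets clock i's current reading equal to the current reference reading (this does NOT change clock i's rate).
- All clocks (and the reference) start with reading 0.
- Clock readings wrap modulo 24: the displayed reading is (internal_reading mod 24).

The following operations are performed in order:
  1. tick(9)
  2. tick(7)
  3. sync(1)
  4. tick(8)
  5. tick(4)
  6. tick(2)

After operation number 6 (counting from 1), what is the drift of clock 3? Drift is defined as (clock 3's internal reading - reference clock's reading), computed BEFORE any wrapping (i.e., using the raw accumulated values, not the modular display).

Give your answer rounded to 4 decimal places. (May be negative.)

Answer: 3.0000

Derivation:
After op 1 tick(9): ref=9.0000 raw=[9.9000 11.2500 7.2000 9.9000]
After op 2 tick(7): ref=16.0000 raw=[17.6000 20.0000 12.8000 17.6000]
After op 3 sync(1): ref=16.0000 raw=[17.6000 16.0000 12.8000 17.6000]
After op 4 tick(8): ref=24.0000 raw=[26.4000 26.0000 19.2000 26.4000]
After op 5 tick(4): ref=28.0000 raw=[30.8000 31.0000 22.4000 30.8000]
After op 6 tick(2): ref=30.0000 raw=[33.0000 33.5000 24.0000 33.0000]
Drift of clock 3 after op 6: 33.0000 - 30.0000 = 3.0000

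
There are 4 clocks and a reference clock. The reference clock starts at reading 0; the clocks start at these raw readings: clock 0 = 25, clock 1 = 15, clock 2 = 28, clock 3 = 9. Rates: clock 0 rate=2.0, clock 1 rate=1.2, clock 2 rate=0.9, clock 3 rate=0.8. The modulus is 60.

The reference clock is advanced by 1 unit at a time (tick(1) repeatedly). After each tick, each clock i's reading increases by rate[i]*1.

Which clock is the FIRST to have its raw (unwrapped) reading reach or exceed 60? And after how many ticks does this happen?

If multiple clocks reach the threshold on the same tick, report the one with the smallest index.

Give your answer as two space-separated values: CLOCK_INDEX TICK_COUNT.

clock 0: start=25, rate=2.0, needs 60-25 = 35; ticks = ceil(35/2.0) = ceil(17.5000) = 18; reading at tick 18 = 25 + 2.0*18 = 61.0000
clock 1: start=15, rate=1.2, needs 60-15 = 45; ticks = ceil(45/1.2) = ceil(37.5000) = 38; reading at tick 38 = 15 + 1.2*38 = 60.6000
clock 2: start=28, rate=0.9, needs 60-28 = 32; ticks = ceil(32/0.9) = ceil(35.5556) = 36; reading at tick 36 = 28 + 0.9*36 = 60.4000
clock 3: start=9, rate=0.8, needs 60-9 = 51; ticks = ceil(51/0.8) = ceil(63.7500) = 64; reading at tick 64 = 9 + 0.8*64 = 60.2000
Minimum tick count = 18; winners = [0]; smallest index = 0

Answer: 0 18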